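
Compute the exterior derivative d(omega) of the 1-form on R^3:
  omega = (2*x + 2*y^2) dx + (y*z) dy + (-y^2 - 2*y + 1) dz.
d(omega) = (-4*y) dx ∧ dy + (-3*y - 2) dy ∧ dz

For a 1-form omega = sum_i f_i dx_i, the exterior derivative is
  d(omega) = sum_{i < j} (∂f_j/∂x_i - ∂f_i/∂x_j) dx_i ∧ dx_j.
  coefficient of dx ∧ dy: ∂f_2/∂x - ∂f_1/∂y = ∂(y*z)/∂x - ∂(2*x + 2*y^2)/∂y = -4*y
  coefficient of dy ∧ dz: ∂f_3/∂y - ∂f_2/∂z = ∂(-y^2 - 2*y + 1)/∂y - ∂(y*z)/∂z = -3*y - 2
Assembling: d(omega) = (-4*y) dx ∧ dy + (-3*y - 2) dy ∧ dz.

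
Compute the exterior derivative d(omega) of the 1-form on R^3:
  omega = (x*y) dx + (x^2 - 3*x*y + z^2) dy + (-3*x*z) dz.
d(omega) = (x - 3*y) dx ∧ dy + (-3*z) dx ∧ dz + (-2*z) dy ∧ dz

For a 1-form omega = sum_i f_i dx_i, the exterior derivative is
  d(omega) = sum_{i < j} (∂f_j/∂x_i - ∂f_i/∂x_j) dx_i ∧ dx_j.
  coefficient of dx ∧ dy: ∂f_2/∂x - ∂f_1/∂y = ∂(x^2 - 3*x*y + z^2)/∂x - ∂(x*y)/∂y = x - 3*y
  coefficient of dx ∧ dz: ∂f_3/∂x - ∂f_1/∂z = ∂(-3*x*z)/∂x - ∂(x*y)/∂z = -3*z
  coefficient of dy ∧ dz: ∂f_3/∂y - ∂f_2/∂z = ∂(-3*x*z)/∂y - ∂(x^2 - 3*x*y + z^2)/∂z = -2*z
Assembling: d(omega) = (x - 3*y) dx ∧ dy + (-3*z) dx ∧ dz + (-2*z) dy ∧ dz.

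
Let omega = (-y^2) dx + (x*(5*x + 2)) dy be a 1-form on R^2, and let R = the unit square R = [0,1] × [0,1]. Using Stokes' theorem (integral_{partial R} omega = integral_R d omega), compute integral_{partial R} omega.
integral_(partial R) omega = 8

Stokes: integral_partial_R omega = integral_R d omega with d omega = (∂Q/∂x - ∂P/∂y) dx ∧ dy.
  ∂Q/∂x = 10*x + 2
  ∂P/∂y = -2*y
  integrand = ∂Q/∂x - ∂P/∂y = 10*x + 2*y + 2.
Integrating over R: integral_0^1 integral_0^1 (10*x + 2*y + 2) dx dy = 8.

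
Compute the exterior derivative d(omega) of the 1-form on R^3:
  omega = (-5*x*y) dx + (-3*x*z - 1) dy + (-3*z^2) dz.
d(omega) = (5*x - 3*z) dx ∧ dy + (3*x) dy ∧ dz

For a 1-form omega = sum_i f_i dx_i, the exterior derivative is
  d(omega) = sum_{i < j} (∂f_j/∂x_i - ∂f_i/∂x_j) dx_i ∧ dx_j.
  coefficient of dx ∧ dy: ∂f_2/∂x - ∂f_1/∂y = ∂(-3*x*z - 1)/∂x - ∂(-5*x*y)/∂y = 5*x - 3*z
  coefficient of dy ∧ dz: ∂f_3/∂y - ∂f_2/∂z = ∂(-3*z^2)/∂y - ∂(-3*x*z - 1)/∂z = 3*x
Assembling: d(omega) = (5*x - 3*z) dx ∧ dy + (3*x) dy ∧ dz.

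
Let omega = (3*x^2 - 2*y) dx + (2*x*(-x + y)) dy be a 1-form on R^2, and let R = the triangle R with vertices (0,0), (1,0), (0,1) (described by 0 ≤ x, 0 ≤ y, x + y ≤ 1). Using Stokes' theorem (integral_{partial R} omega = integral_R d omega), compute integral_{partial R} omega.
integral_(partial R) omega = 2/3

Stokes: integral_partial_R omega = integral_R d omega with d omega = (∂Q/∂x - ∂P/∂y) dx ∧ dy.
  ∂Q/∂x = -4*x + 2*y
  ∂P/∂y = -2
  integrand = ∂Q/∂x - ∂P/∂y = -4*x + 2*y + 2.
Integrating over R: integral_0^1 integral_0^{1-x} (-4*x + 2*y + 2) dy dx = 2/3.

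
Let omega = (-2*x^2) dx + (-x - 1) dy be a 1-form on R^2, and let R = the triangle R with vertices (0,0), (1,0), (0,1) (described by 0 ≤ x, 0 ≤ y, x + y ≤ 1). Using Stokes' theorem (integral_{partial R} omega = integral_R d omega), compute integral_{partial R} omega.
integral_(partial R) omega = -1/2

Stokes: integral_partial_R omega = integral_R d omega with d omega = (∂Q/∂x - ∂P/∂y) dx ∧ dy.
  ∂Q/∂x = -1
  ∂P/∂y = 0
  integrand = ∂Q/∂x - ∂P/∂y = -1.
Integrating over R: integral_0^1 integral_0^{1-x} (-1) dy dx = -1/2.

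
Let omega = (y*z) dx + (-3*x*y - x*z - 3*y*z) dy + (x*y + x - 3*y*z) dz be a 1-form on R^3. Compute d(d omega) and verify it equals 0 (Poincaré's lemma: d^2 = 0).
d(d omega) = 0

Step 1: d omega = sum_{i<j} (∂f_j/∂x_i - ∂f_i/∂x_j) dx_i ∧ dx_j:
  coeff of dx ∧ dy: -3*y - 2*z
  coeff of dx ∧ dz: 1
  coeff of dy ∧ dz: 2*x + 3*y - 3*z
Step 2: Apply d again to each 2-form coefficient. The only possible 3-form in R^3 is dx ∧ dy ∧ dz, with coefficient
  ∂(coeff of dy∧dz)/∂x - ∂(coeff of dx∧dz)/∂y + ∂(coeff of dx∧dy)/∂z
  = ∂/∂x (2*x + 3*y - 3*z) - ∂/∂y (1) + ∂/∂z (-3*y - 2*z).
Each of these terms simplifies to sums of mixed partials that cancel in pairs. The result is 0 (by equality of mixed partials for smooth functions — Schwarz / Clairaut).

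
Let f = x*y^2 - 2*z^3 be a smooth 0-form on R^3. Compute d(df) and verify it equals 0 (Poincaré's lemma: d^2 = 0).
d(df) = 0

Step 1: df = sum_i (∂f/∂x_i) dx_i = (y^2) dx + (2*x*y) dy + (-6*z^2) dz.
Step 2: Apply d again. Using the 1-form formula, the coefficient of dx ∧ dy in d(df) is ∂^2 f/∂x ∂y - ∂^2 f/∂y ∂x = (2*y) - (2*y) = 0 (equality of mixed partials for smooth f).
Similarly for dx ∧ dz and dy ∧ dz — all coefficients vanish. So d(df) = 0.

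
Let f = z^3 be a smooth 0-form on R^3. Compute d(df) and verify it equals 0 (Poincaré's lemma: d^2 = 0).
d(df) = 0

Step 1: df = sum_i (∂f/∂x_i) dx_i = (0) dx + (0) dy + (3*z^2) dz.
Step 2: Apply d again. Using the 1-form formula, the coefficient of dx ∧ dy in d(df) is ∂^2 f/∂x ∂y - ∂^2 f/∂y ∂x = (0) - (0) = 0 (equality of mixed partials for smooth f).
Similarly for dx ∧ dz and dy ∧ dz — all coefficients vanish. So d(df) = 0.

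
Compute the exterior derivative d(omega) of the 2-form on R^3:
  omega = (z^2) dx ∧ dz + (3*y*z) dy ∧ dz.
d(omega) = 0

For a 2-form omega = sum_{i<j} g_{ij} dx_i ∧ dx_j, the exterior derivative is
  d(omega) = sum_{i<j} d(g_{ij}) ∧ dx_i ∧ dx_j = sum_{i<j, k} (∂g_{ij}/∂x_k) dx_k ∧ dx_i ∧ dx_j.
Expand each term, using dx_k ∧ dx_i ∧ dx_j = sgn(permutation) dx_{(a)} ∧ dx_{(b)} ∧ dx_{(c)} with (a < b < c) sorted:

Collecting like 3-forms: d(omega) = 0.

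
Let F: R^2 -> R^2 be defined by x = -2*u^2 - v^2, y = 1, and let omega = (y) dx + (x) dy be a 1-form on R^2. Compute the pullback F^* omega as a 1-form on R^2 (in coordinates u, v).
F^* omega = (-4*u) du + (-2*v) dv

Using F^*(f dg) = (f ∘ F) d(g ∘ F), substitute each coordinate x_i by F_i(u, v) in f_i, and replace dx_i by d F_i = (∂F_i/∂u) du + (∂F_i/∂v) dv.
  For the x component: f_1(F) = 1; d F_1 = (-4*u) du + (-2*v) dv
  For the y component: f_2(F) = -2*u^2 - v^2; d F_2 = (0) du + (0) dv
Combining and collecting du, dv coefficients:
  coeff of du: -4*u
  coeff of dv: -2*v
F^* omega = (-4*u) du + (-2*v) dv.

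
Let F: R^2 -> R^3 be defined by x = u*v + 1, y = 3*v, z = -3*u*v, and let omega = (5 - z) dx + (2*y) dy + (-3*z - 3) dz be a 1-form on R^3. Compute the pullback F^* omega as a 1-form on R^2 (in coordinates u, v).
F^* omega = (2*v*(-12*u*v + 7)) du + (-24*u^2*v + 14*u + 18*v) dv

Using F^*(f dg) = (f ∘ F) d(g ∘ F), substitute each coordinate x_i by F_i(u, v) in f_i, and replace dx_i by d F_i = (∂F_i/∂u) du + (∂F_i/∂v) dv.
  For the x component: f_1(F) = 3*u*v + 5; d F_1 = (v) du + (u) dv
  For the y component: f_2(F) = 6*v; d F_2 = (0) du + (3) dv
  For the z component: f_3(F) = 9*u*v - 3; d F_3 = (-3*v) du + (-3*u) dv
Combining and collecting du, dv coefficients:
  coeff of du: 2*v*(-12*u*v + 7)
  coeff of dv: -24*u^2*v + 14*u + 18*v
F^* omega = (2*v*(-12*u*v + 7)) du + (-24*u^2*v + 14*u + 18*v) dv.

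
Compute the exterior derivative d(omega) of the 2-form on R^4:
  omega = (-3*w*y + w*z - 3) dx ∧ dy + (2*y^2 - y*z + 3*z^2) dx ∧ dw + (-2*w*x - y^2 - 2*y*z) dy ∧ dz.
d(omega) = (-w) dx ∧ dy ∧ dz + (-7*y + 2*z) dx ∧ dy ∧ dw + (y - 6*z) dx ∧ dz ∧ dw + (-2*x) dy ∧ dz ∧ dw

For a 2-form omega = sum_{i<j} g_{ij} dx_i ∧ dx_j, the exterior derivative is
  d(omega) = sum_{i<j} d(g_{ij}) ∧ dx_i ∧ dx_j = sum_{i<j, k} (∂g_{ij}/∂x_k) dx_k ∧ dx_i ∧ dx_j.
Expand each term, using dx_k ∧ dx_i ∧ dx_j = sgn(permutation) dx_{(a)} ∧ dx_{(b)} ∧ dx_{(c)} with (a < b < c) sorted:
  d(-3*w*y + w*z - 3) includes (∂/∂z)(-3*w*y + w*z - 3) dz = (w) dz, which multiplied by dx ∧ dy gives (w) dx ∧ dy ∧ dz
  d(-3*w*y + w*z - 3) includes (∂/∂w)(-3*w*y + w*z - 3) dw = (-3*y + z) dw, which multiplied by dx ∧ dy gives (-3*y + z) dx ∧ dy ∧ dw
  d(2*y^2 - y*z + 3*z^2) includes (∂/∂y)(2*y^2 - y*z + 3*z^2) dy = (4*y - z) dy, which multiplied by dx ∧ dw gives (-4*y + z) dx ∧ dy ∧ dw
  d(2*y^2 - y*z + 3*z^2) includes (∂/∂z)(2*y^2 - y*z + 3*z^2) dz = (-y + 6*z) dz, which multiplied by dx ∧ dw gives (y - 6*z) dx ∧ dz ∧ dw
  d(-2*w*x - y^2 - 2*y*z) includes (∂/∂x)(-2*w*x - y^2 - 2*y*z) dx = (-2*w) dx, which multiplied by dy ∧ dz gives (-2*w) dx ∧ dy ∧ dz
  d(-2*w*x - y^2 - 2*y*z) includes (∂/∂w)(-2*w*x - y^2 - 2*y*z) dw = (-2*x) dw, which multiplied by dy ∧ dz gives (-2*x) dy ∧ dz ∧ dw
Collecting like 3-forms: d(omega) = (-w) dx ∧ dy ∧ dz + (-7*y + 2*z) dx ∧ dy ∧ dw + (y - 6*z) dx ∧ dz ∧ dw + (-2*x) dy ∧ dz ∧ dw.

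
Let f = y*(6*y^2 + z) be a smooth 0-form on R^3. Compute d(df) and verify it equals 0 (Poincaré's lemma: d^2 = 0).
d(df) = 0

Step 1: df = sum_i (∂f/∂x_i) dx_i = (0) dx + (18*y^2 + z) dy + (y) dz.
Step 2: Apply d again. Using the 1-form formula, the coefficient of dx ∧ dy in d(df) is ∂^2 f/∂x ∂y - ∂^2 f/∂y ∂x = (0) - (0) = 0 (equality of mixed partials for smooth f).
Similarly for dx ∧ dz and dy ∧ dz — all coefficients vanish. So d(df) = 0.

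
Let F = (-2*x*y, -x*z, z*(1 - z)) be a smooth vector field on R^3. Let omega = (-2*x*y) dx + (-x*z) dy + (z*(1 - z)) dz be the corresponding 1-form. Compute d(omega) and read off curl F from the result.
d(omega) = (x) dy ∧ dz + (0) dz ∧ dx + (2*x - z) dx ∧ dy; curl F = (x, 0, 2*x - z)

d omega = sum_{i<j} (∂f_j/∂x_i - ∂f_i/∂x_j) dx_i ∧ dx_j. Under the identification (dy ∧ dz, dz ∧ dx, dx ∧ dy) ↔ (e_x, e_y, e_z), the coefficients are exactly the components of curl F. Compute:
  ∂R/∂y - ∂Q/∂z = (0) - (-x) = x
  ∂P/∂z - ∂R/∂x = (0) - (0) = 0
  ∂Q/∂x - ∂P/∂y = (-z) - (-2*x) = 2*x - z.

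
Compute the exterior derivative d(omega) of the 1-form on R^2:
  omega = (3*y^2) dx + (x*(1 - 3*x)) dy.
d(omega) = (-6*x - 6*y + 1) dx ∧ dy

For a 1-form omega = sum_i f_i dx_i, the exterior derivative is
  d(omega) = sum_{i < j} (∂f_j/∂x_i - ∂f_i/∂x_j) dx_i ∧ dx_j.
  coefficient of dx ∧ dy: ∂f_2/∂x - ∂f_1/∂y = ∂(x*(1 - 3*x))/∂x - ∂(3*y^2)/∂y = -6*x - 6*y + 1
Assembling: d(omega) = (-6*x - 6*y + 1) dx ∧ dy.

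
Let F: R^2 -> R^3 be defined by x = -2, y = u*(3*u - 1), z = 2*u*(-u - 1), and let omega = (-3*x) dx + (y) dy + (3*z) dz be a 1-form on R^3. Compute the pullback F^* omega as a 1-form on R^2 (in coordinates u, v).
F^* omega = (u*(42*u^2 + 27*u + 13)) du

Using F^*(f dg) = (f ∘ F) d(g ∘ F), substitute each coordinate x_i by F_i(u, v) in f_i, and replace dx_i by d F_i = (∂F_i/∂u) du + (∂F_i/∂v) dv.
  For the x component: f_1(F) = 6; d F_1 = (0) du + (0) dv
  For the y component: f_2(F) = u*(3*u - 1); d F_2 = (6*u - 1) du + (0) dv
  For the z component: f_3(F) = 6*u*(-u - 1); d F_3 = (-4*u - 2) du + (0) dv
Combining and collecting du, dv coefficients:
  coeff of du: u*(42*u^2 + 27*u + 13)
  coeff of dv: 0
F^* omega = (u*(42*u^2 + 27*u + 13)) du.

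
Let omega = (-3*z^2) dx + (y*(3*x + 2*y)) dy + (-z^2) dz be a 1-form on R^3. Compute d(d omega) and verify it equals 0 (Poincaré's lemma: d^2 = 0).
d(d omega) = 0

Step 1: d omega = sum_{i<j} (∂f_j/∂x_i - ∂f_i/∂x_j) dx_i ∧ dx_j:
  coeff of dx ∧ dy: 3*y
  coeff of dx ∧ dz: 6*z
  coeff of dy ∧ dz: 0
Step 2: Apply d again to each 2-form coefficient. The only possible 3-form in R^3 is dx ∧ dy ∧ dz, with coefficient
  ∂(coeff of dy∧dz)/∂x - ∂(coeff of dx∧dz)/∂y + ∂(coeff of dx∧dy)/∂z
  = ∂/∂x (0) - ∂/∂y (6*z) + ∂/∂z (3*y).
Each of these terms simplifies to sums of mixed partials that cancel in pairs. The result is 0 (by equality of mixed partials for smooth functions — Schwarz / Clairaut).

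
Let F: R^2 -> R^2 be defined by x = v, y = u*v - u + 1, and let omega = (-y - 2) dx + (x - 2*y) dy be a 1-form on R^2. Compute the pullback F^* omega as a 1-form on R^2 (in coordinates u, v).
F^* omega = (-2*u*v^2 + 4*u*v - 2*u + v^2 - 3*v + 2) du + (-2*u^2*v + 2*u^2 - u - 3) dv

Using F^*(f dg) = (f ∘ F) d(g ∘ F), substitute each coordinate x_i by F_i(u, v) in f_i, and replace dx_i by d F_i = (∂F_i/∂u) du + (∂F_i/∂v) dv.
  For the x component: f_1(F) = -u*v + u - 3; d F_1 = (0) du + (1) dv
  For the y component: f_2(F) = -2*u*v + 2*u + v - 2; d F_2 = (v - 1) du + (u) dv
Combining and collecting du, dv coefficients:
  coeff of du: -2*u*v^2 + 4*u*v - 2*u + v^2 - 3*v + 2
  coeff of dv: -2*u^2*v + 2*u^2 - u - 3
F^* omega = (-2*u*v^2 + 4*u*v - 2*u + v^2 - 3*v + 2) du + (-2*u^2*v + 2*u^2 - u - 3) dv.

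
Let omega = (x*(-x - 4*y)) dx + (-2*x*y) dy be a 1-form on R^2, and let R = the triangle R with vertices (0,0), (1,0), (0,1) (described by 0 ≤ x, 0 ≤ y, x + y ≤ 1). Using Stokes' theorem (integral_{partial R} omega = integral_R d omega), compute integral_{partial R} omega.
integral_(partial R) omega = 1/3

Stokes: integral_partial_R omega = integral_R d omega with d omega = (∂Q/∂x - ∂P/∂y) dx ∧ dy.
  ∂Q/∂x = -2*y
  ∂P/∂y = -4*x
  integrand = ∂Q/∂x - ∂P/∂y = 4*x - 2*y.
Integrating over R: integral_0^1 integral_0^{1-x} (4*x - 2*y) dy dx = 1/3.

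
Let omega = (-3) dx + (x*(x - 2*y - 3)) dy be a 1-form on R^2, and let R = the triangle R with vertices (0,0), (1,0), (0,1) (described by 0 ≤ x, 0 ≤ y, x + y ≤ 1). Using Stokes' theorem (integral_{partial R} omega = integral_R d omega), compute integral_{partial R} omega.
integral_(partial R) omega = -3/2

Stokes: integral_partial_R omega = integral_R d omega with d omega = (∂Q/∂x - ∂P/∂y) dx ∧ dy.
  ∂Q/∂x = 2*x - 2*y - 3
  ∂P/∂y = 0
  integrand = ∂Q/∂x - ∂P/∂y = 2*x - 2*y - 3.
Integrating over R: integral_0^1 integral_0^{1-x} (2*x - 2*y - 3) dy dx = -3/2.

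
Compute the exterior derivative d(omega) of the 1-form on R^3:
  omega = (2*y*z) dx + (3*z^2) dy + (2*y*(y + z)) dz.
d(omega) = (-2*z) dx ∧ dy + (-2*y) dx ∧ dz + (4*y - 4*z) dy ∧ dz

For a 1-form omega = sum_i f_i dx_i, the exterior derivative is
  d(omega) = sum_{i < j} (∂f_j/∂x_i - ∂f_i/∂x_j) dx_i ∧ dx_j.
  coefficient of dx ∧ dy: ∂f_2/∂x - ∂f_1/∂y = ∂(3*z^2)/∂x - ∂(2*y*z)/∂y = -2*z
  coefficient of dx ∧ dz: ∂f_3/∂x - ∂f_1/∂z = ∂(2*y*(y + z))/∂x - ∂(2*y*z)/∂z = -2*y
  coefficient of dy ∧ dz: ∂f_3/∂y - ∂f_2/∂z = ∂(2*y*(y + z))/∂y - ∂(3*z^2)/∂z = 4*y - 4*z
Assembling: d(omega) = (-2*z) dx ∧ dy + (-2*y) dx ∧ dz + (4*y - 4*z) dy ∧ dz.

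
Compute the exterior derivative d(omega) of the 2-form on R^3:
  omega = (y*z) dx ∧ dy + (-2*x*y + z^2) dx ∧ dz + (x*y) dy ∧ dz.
d(omega) = (2*x + 2*y) dx ∧ dy ∧ dz

For a 2-form omega = sum_{i<j} g_{ij} dx_i ∧ dx_j, the exterior derivative is
  d(omega) = sum_{i<j} d(g_{ij}) ∧ dx_i ∧ dx_j = sum_{i<j, k} (∂g_{ij}/∂x_k) dx_k ∧ dx_i ∧ dx_j.
Expand each term, using dx_k ∧ dx_i ∧ dx_j = sgn(permutation) dx_{(a)} ∧ dx_{(b)} ∧ dx_{(c)} with (a < b < c) sorted:
  d(y*z) includes (∂/∂z)(y*z) dz = (y) dz, which multiplied by dx ∧ dy gives (y) dx ∧ dy ∧ dz
  d(-2*x*y + z^2) includes (∂/∂y)(-2*x*y + z^2) dy = (-2*x) dy, which multiplied by dx ∧ dz gives (2*x) dx ∧ dy ∧ dz
  d(x*y) includes (∂/∂x)(x*y) dx = (y) dx, which multiplied by dy ∧ dz gives (y) dx ∧ dy ∧ dz
Collecting like 3-forms: d(omega) = (2*x + 2*y) dx ∧ dy ∧ dz.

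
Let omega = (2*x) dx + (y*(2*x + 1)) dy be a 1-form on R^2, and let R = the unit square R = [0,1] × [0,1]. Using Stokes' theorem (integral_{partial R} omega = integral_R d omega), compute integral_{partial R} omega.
integral_(partial R) omega = 1

Stokes: integral_partial_R omega = integral_R d omega with d omega = (∂Q/∂x - ∂P/∂y) dx ∧ dy.
  ∂Q/∂x = 2*y
  ∂P/∂y = 0
  integrand = ∂Q/∂x - ∂P/∂y = 2*y.
Integrating over R: integral_0^1 integral_0^1 (2*y) dx dy = 1.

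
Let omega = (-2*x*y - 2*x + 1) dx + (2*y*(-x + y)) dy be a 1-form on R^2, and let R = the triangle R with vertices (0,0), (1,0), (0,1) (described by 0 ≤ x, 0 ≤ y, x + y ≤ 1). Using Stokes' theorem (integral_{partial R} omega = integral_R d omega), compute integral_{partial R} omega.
integral_(partial R) omega = 0

Stokes: integral_partial_R omega = integral_R d omega with d omega = (∂Q/∂x - ∂P/∂y) dx ∧ dy.
  ∂Q/∂x = -2*y
  ∂P/∂y = -2*x
  integrand = ∂Q/∂x - ∂P/∂y = 2*x - 2*y.
Integrating over R: integral_0^1 integral_0^{1-x} (2*x - 2*y) dy dx = 0.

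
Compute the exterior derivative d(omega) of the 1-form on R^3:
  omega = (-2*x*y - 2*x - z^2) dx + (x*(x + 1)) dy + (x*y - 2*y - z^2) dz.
d(omega) = (4*x + 1) dx ∧ dy + (y + 2*z) dx ∧ dz + (x - 2) dy ∧ dz

For a 1-form omega = sum_i f_i dx_i, the exterior derivative is
  d(omega) = sum_{i < j} (∂f_j/∂x_i - ∂f_i/∂x_j) dx_i ∧ dx_j.
  coefficient of dx ∧ dy: ∂f_2/∂x - ∂f_1/∂y = ∂(x*(x + 1))/∂x - ∂(-2*x*y - 2*x - z^2)/∂y = 4*x + 1
  coefficient of dx ∧ dz: ∂f_3/∂x - ∂f_1/∂z = ∂(x*y - 2*y - z^2)/∂x - ∂(-2*x*y - 2*x - z^2)/∂z = y + 2*z
  coefficient of dy ∧ dz: ∂f_3/∂y - ∂f_2/∂z = ∂(x*y - 2*y - z^2)/∂y - ∂(x*(x + 1))/∂z = x - 2
Assembling: d(omega) = (4*x + 1) dx ∧ dy + (y + 2*z) dx ∧ dz + (x - 2) dy ∧ dz.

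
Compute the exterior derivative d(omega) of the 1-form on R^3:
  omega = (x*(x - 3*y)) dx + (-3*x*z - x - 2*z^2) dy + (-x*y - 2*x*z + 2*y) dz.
d(omega) = (3*x - 3*z - 1) dx ∧ dy + (-y - 2*z) dx ∧ dz + (2*x + 4*z + 2) dy ∧ dz

For a 1-form omega = sum_i f_i dx_i, the exterior derivative is
  d(omega) = sum_{i < j} (∂f_j/∂x_i - ∂f_i/∂x_j) dx_i ∧ dx_j.
  coefficient of dx ∧ dy: ∂f_2/∂x - ∂f_1/∂y = ∂(-3*x*z - x - 2*z^2)/∂x - ∂(x*(x - 3*y))/∂y = 3*x - 3*z - 1
  coefficient of dx ∧ dz: ∂f_3/∂x - ∂f_1/∂z = ∂(-x*y - 2*x*z + 2*y)/∂x - ∂(x*(x - 3*y))/∂z = -y - 2*z
  coefficient of dy ∧ dz: ∂f_3/∂y - ∂f_2/∂z = ∂(-x*y - 2*x*z + 2*y)/∂y - ∂(-3*x*z - x - 2*z^2)/∂z = 2*x + 4*z + 2
Assembling: d(omega) = (3*x - 3*z - 1) dx ∧ dy + (-y - 2*z) dx ∧ dz + (2*x + 4*z + 2) dy ∧ dz.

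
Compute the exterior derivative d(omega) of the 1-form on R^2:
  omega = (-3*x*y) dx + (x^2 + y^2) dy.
d(omega) = (5*x) dx ∧ dy

For a 1-form omega = sum_i f_i dx_i, the exterior derivative is
  d(omega) = sum_{i < j} (∂f_j/∂x_i - ∂f_i/∂x_j) dx_i ∧ dx_j.
  coefficient of dx ∧ dy: ∂f_2/∂x - ∂f_1/∂y = ∂(x^2 + y^2)/∂x - ∂(-3*x*y)/∂y = 5*x
Assembling: d(omega) = (5*x) dx ∧ dy.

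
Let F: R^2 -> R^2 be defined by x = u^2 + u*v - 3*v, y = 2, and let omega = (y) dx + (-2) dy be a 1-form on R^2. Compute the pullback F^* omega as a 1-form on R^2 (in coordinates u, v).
F^* omega = (4*u + 2*v) du + (2*u - 6) dv

Using F^*(f dg) = (f ∘ F) d(g ∘ F), substitute each coordinate x_i by F_i(u, v) in f_i, and replace dx_i by d F_i = (∂F_i/∂u) du + (∂F_i/∂v) dv.
  For the x component: f_1(F) = 2; d F_1 = (2*u + v) du + (u - 3) dv
  For the y component: f_2(F) = -2; d F_2 = (0) du + (0) dv
Combining and collecting du, dv coefficients:
  coeff of du: 4*u + 2*v
  coeff of dv: 2*u - 6
F^* omega = (4*u + 2*v) du + (2*u - 6) dv.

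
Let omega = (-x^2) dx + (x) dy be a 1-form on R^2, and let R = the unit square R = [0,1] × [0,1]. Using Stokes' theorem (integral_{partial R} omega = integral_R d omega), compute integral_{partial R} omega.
integral_(partial R) omega = 1

Stokes: integral_partial_R omega = integral_R d omega with d omega = (∂Q/∂x - ∂P/∂y) dx ∧ dy.
  ∂Q/∂x = 1
  ∂P/∂y = 0
  integrand = ∂Q/∂x - ∂P/∂y = 1.
Integrating over R: integral_0^1 integral_0^1 (1) dx dy = 1.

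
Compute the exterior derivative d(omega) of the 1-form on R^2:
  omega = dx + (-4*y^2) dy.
d(omega) = 0

For a 1-form omega = sum_i f_i dx_i, the exterior derivative is
  d(omega) = sum_{i < j} (∂f_j/∂x_i - ∂f_i/∂x_j) dx_i ∧ dx_j.

Assembling: d(omega) = 0.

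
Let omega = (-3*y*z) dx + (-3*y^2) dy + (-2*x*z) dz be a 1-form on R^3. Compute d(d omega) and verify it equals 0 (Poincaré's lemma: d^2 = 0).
d(d omega) = 0

Step 1: d omega = sum_{i<j} (∂f_j/∂x_i - ∂f_i/∂x_j) dx_i ∧ dx_j:
  coeff of dx ∧ dy: 3*z
  coeff of dx ∧ dz: 3*y - 2*z
  coeff of dy ∧ dz: 0
Step 2: Apply d again to each 2-form coefficient. The only possible 3-form in R^3 is dx ∧ dy ∧ dz, with coefficient
  ∂(coeff of dy∧dz)/∂x - ∂(coeff of dx∧dz)/∂y + ∂(coeff of dx∧dy)/∂z
  = ∂/∂x (0) - ∂/∂y (3*y - 2*z) + ∂/∂z (3*z).
Each of these terms simplifies to sums of mixed partials that cancel in pairs. The result is 0 (by equality of mixed partials for smooth functions — Schwarz / Clairaut).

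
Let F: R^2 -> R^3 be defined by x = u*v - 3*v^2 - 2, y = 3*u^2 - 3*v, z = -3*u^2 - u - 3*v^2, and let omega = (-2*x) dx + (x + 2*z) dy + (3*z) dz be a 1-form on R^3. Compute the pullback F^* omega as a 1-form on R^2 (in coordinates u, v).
F^* omega = (18*u^3 + 6*u^2*v + 15*u^2 - 2*u*v^2 - 9*u + 6*v^3 + 9*v^2 + 4*v) du + (52*u^2*v + 18*u^2 + 18*u*v^2 + 15*u*v + 10*u + 18*v^3 + 27*v^2 - 24*v + 6) dv

Using F^*(f dg) = (f ∘ F) d(g ∘ F), substitute each coordinate x_i by F_i(u, v) in f_i, and replace dx_i by d F_i = (∂F_i/∂u) du + (∂F_i/∂v) dv.
  For the x component: f_1(F) = -2*u*v + 6*v^2 + 4; d F_1 = (v) du + (u - 6*v) dv
  For the y component: f_2(F) = -6*u^2 + u*v - 2*u - 9*v^2 - 2; d F_2 = (6*u) du + (-3) dv
  For the z component: f_3(F) = -9*u^2 - 3*u - 9*v^2; d F_3 = (-6*u - 1) du + (-6*v) dv
Combining and collecting du, dv coefficients:
  coeff of du: 18*u^3 + 6*u^2*v + 15*u^2 - 2*u*v^2 - 9*u + 6*v^3 + 9*v^2 + 4*v
  coeff of dv: 52*u^2*v + 18*u^2 + 18*u*v^2 + 15*u*v + 10*u + 18*v^3 + 27*v^2 - 24*v + 6
F^* omega = (18*u^3 + 6*u^2*v + 15*u^2 - 2*u*v^2 - 9*u + 6*v^3 + 9*v^2 + 4*v) du + (52*u^2*v + 18*u^2 + 18*u*v^2 + 15*u*v + 10*u + 18*v^3 + 27*v^2 - 24*v + 6) dv.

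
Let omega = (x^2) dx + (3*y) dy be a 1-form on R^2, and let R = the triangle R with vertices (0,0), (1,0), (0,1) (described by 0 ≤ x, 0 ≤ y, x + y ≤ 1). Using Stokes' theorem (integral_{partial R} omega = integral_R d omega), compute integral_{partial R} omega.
integral_(partial R) omega = 0

Stokes: integral_partial_R omega = integral_R d omega with d omega = (∂Q/∂x - ∂P/∂y) dx ∧ dy.
  ∂Q/∂x = 0
  ∂P/∂y = 0
  integrand = ∂Q/∂x - ∂P/∂y = 0.
Integrating over R: integral_0^1 integral_0^{1-x} (0) dy dx = 0.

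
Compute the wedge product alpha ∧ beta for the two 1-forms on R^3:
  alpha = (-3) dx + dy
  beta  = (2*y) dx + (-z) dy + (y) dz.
alpha ∧ beta = (-2*y + 3*z) dx ∧ dy + (-3*y) dx ∧ dz + (y) dy ∧ dz

Distribute the wedge, using dx_i ∧ dx_j = -dx_j ∧ dx_i and dx_i ∧ dx_i = 0. For each pair (i, j) with i < j, the coefficient of dx_i ∧ dx_j in alpha ∧ beta is (alpha_i * beta_j - alpha_j * beta_i). Collecting: alpha ∧ beta = (-2*y + 3*z) dx ∧ dy + (-3*y) dx ∧ dz + (y) dy ∧ dz.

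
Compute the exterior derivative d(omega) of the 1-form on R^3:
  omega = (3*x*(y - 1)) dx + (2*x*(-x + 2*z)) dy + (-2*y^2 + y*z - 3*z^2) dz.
d(omega) = (-7*x + 4*z) dx ∧ dy + (-4*x - 4*y + z) dy ∧ dz

For a 1-form omega = sum_i f_i dx_i, the exterior derivative is
  d(omega) = sum_{i < j} (∂f_j/∂x_i - ∂f_i/∂x_j) dx_i ∧ dx_j.
  coefficient of dx ∧ dy: ∂f_2/∂x - ∂f_1/∂y = ∂(2*x*(-x + 2*z))/∂x - ∂(3*x*(y - 1))/∂y = -7*x + 4*z
  coefficient of dy ∧ dz: ∂f_3/∂y - ∂f_2/∂z = ∂(-2*y^2 + y*z - 3*z^2)/∂y - ∂(2*x*(-x + 2*z))/∂z = -4*x - 4*y + z
Assembling: d(omega) = (-7*x + 4*z) dx ∧ dy + (-4*x - 4*y + z) dy ∧ dz.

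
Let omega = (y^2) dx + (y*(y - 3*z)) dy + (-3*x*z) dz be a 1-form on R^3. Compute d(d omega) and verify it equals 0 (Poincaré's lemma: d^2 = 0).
d(d omega) = 0

Step 1: d omega = sum_{i<j} (∂f_j/∂x_i - ∂f_i/∂x_j) dx_i ∧ dx_j:
  coeff of dx ∧ dy: -2*y
  coeff of dx ∧ dz: -3*z
  coeff of dy ∧ dz: 3*y
Step 2: Apply d again to each 2-form coefficient. The only possible 3-form in R^3 is dx ∧ dy ∧ dz, with coefficient
  ∂(coeff of dy∧dz)/∂x - ∂(coeff of dx∧dz)/∂y + ∂(coeff of dx∧dy)/∂z
  = ∂/∂x (3*y) - ∂/∂y (-3*z) + ∂/∂z (-2*y).
Each of these terms simplifies to sums of mixed partials that cancel in pairs. The result is 0 (by equality of mixed partials for smooth functions — Schwarz / Clairaut).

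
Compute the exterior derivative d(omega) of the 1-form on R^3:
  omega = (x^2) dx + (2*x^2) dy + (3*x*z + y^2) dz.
d(omega) = (4*x) dx ∧ dy + (3*z) dx ∧ dz + (2*y) dy ∧ dz

For a 1-form omega = sum_i f_i dx_i, the exterior derivative is
  d(omega) = sum_{i < j} (∂f_j/∂x_i - ∂f_i/∂x_j) dx_i ∧ dx_j.
  coefficient of dx ∧ dy: ∂f_2/∂x - ∂f_1/∂y = ∂(2*x^2)/∂x - ∂(x^2)/∂y = 4*x
  coefficient of dx ∧ dz: ∂f_3/∂x - ∂f_1/∂z = ∂(3*x*z + y^2)/∂x - ∂(x^2)/∂z = 3*z
  coefficient of dy ∧ dz: ∂f_3/∂y - ∂f_2/∂z = ∂(3*x*z + y^2)/∂y - ∂(2*x^2)/∂z = 2*y
Assembling: d(omega) = (4*x) dx ∧ dy + (3*z) dx ∧ dz + (2*y) dy ∧ dz.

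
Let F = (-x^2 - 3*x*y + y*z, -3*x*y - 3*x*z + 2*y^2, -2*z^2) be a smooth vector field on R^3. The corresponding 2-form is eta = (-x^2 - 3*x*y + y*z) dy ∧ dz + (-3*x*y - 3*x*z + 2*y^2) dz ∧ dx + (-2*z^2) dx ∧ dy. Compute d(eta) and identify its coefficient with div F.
d(eta) = (-5*x + y - 4*z) dx ∧ dy ∧ dz; div F = -5*x + y - 4*z

For a 2-form in R^3 of the form above, applying d gives a 3-form with coefficient ∂P/∂x + ∂Q/∂y + ∂R/∂z:
  ∂P/∂x = -2*x - 3*y
  ∂Q/∂y = -3*x + 4*y
  ∂R/∂z = -4*z
Sum = -5*x + y - 4*z, which is exactly div F.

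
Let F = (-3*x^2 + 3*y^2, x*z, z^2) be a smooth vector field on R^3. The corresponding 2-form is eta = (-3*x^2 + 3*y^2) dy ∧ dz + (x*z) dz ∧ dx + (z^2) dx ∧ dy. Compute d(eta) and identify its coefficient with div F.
d(eta) = (-6*x + 2*z) dx ∧ dy ∧ dz; div F = -6*x + 2*z

For a 2-form in R^3 of the form above, applying d gives a 3-form with coefficient ∂P/∂x + ∂Q/∂y + ∂R/∂z:
  ∂P/∂x = -6*x
  ∂Q/∂y = 0
  ∂R/∂z = 2*z
Sum = -6*x + 2*z, which is exactly div F.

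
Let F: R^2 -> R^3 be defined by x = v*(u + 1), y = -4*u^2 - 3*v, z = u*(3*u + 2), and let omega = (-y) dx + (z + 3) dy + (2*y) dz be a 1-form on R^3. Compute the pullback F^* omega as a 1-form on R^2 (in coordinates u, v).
F^* omega = (-72*u^3 + 4*u^2*v - 32*u^2 - 36*u*v - 24*u + 3*v^2 - 12*v) du + (4*u^3 - 5*u^2 + 3*u*v - 6*u + 3*v - 9) dv

Using F^*(f dg) = (f ∘ F) d(g ∘ F), substitute each coordinate x_i by F_i(u, v) in f_i, and replace dx_i by d F_i = (∂F_i/∂u) du + (∂F_i/∂v) dv.
  For the x component: f_1(F) = 4*u^2 + 3*v; d F_1 = (v) du + (u + 1) dv
  For the y component: f_2(F) = 3*u^2 + 2*u + 3; d F_2 = (-8*u) du + (-3) dv
  For the z component: f_3(F) = -8*u^2 - 6*v; d F_3 = (6*u + 2) du + (0) dv
Combining and collecting du, dv coefficients:
  coeff of du: -72*u^3 + 4*u^2*v - 32*u^2 - 36*u*v - 24*u + 3*v^2 - 12*v
  coeff of dv: 4*u^3 - 5*u^2 + 3*u*v - 6*u + 3*v - 9
F^* omega = (-72*u^3 + 4*u^2*v - 32*u^2 - 36*u*v - 24*u + 3*v^2 - 12*v) du + (4*u^3 - 5*u^2 + 3*u*v - 6*u + 3*v - 9) dv.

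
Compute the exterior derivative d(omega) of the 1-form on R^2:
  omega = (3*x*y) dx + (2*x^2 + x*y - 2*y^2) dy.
d(omega) = (x + y) dx ∧ dy

For a 1-form omega = sum_i f_i dx_i, the exterior derivative is
  d(omega) = sum_{i < j} (∂f_j/∂x_i - ∂f_i/∂x_j) dx_i ∧ dx_j.
  coefficient of dx ∧ dy: ∂f_2/∂x - ∂f_1/∂y = ∂(2*x^2 + x*y - 2*y^2)/∂x - ∂(3*x*y)/∂y = x + y
Assembling: d(omega) = (x + y) dx ∧ dy.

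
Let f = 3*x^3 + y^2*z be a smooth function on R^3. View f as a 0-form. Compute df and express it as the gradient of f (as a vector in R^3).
df = (9*x^2) dx + (2*y*z) dy + (y^2) dz; grad f = (9*x^2, 2*y*z, y^2)

For a 0-form f, d f = (∂f/∂x) dx + (∂f/∂y) dy + (∂f/∂z) dz. The components of the vector representation are exactly the entries of grad f in Cartesian coordinates:
  ∂f/∂x = 9*x^2
  ∂f/∂y = 2*y*z
  ∂f/∂z = y^2.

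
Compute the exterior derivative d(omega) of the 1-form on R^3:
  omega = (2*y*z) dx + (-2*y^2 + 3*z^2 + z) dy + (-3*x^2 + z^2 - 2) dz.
d(omega) = (-2*z) dx ∧ dy + (-6*x - 2*y) dx ∧ dz + (-6*z - 1) dy ∧ dz

For a 1-form omega = sum_i f_i dx_i, the exterior derivative is
  d(omega) = sum_{i < j} (∂f_j/∂x_i - ∂f_i/∂x_j) dx_i ∧ dx_j.
  coefficient of dx ∧ dy: ∂f_2/∂x - ∂f_1/∂y = ∂(-2*y^2 + 3*z^2 + z)/∂x - ∂(2*y*z)/∂y = -2*z
  coefficient of dx ∧ dz: ∂f_3/∂x - ∂f_1/∂z = ∂(-3*x^2 + z^2 - 2)/∂x - ∂(2*y*z)/∂z = -6*x - 2*y
  coefficient of dy ∧ dz: ∂f_3/∂y - ∂f_2/∂z = ∂(-3*x^2 + z^2 - 2)/∂y - ∂(-2*y^2 + 3*z^2 + z)/∂z = -6*z - 1
Assembling: d(omega) = (-2*z) dx ∧ dy + (-6*x - 2*y) dx ∧ dz + (-6*z - 1) dy ∧ dz.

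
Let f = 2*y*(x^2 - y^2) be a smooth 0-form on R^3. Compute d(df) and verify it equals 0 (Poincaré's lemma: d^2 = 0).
d(df) = 0

Step 1: df = sum_i (∂f/∂x_i) dx_i = (4*x*y) dx + (2*x^2 - 6*y^2) dy + (0) dz.
Step 2: Apply d again. Using the 1-form formula, the coefficient of dx ∧ dy in d(df) is ∂^2 f/∂x ∂y - ∂^2 f/∂y ∂x = (4*x) - (4*x) = 0 (equality of mixed partials for smooth f).
Similarly for dx ∧ dz and dy ∧ dz — all coefficients vanish. So d(df) = 0.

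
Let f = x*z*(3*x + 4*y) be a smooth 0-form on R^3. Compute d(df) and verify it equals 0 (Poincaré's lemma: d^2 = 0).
d(df) = 0

Step 1: df = sum_i (∂f/∂x_i) dx_i = (2*z*(3*x + 2*y)) dx + (4*x*z) dy + (x*(3*x + 4*y)) dz.
Step 2: Apply d again. Using the 1-form formula, the coefficient of dx ∧ dy in d(df) is ∂^2 f/∂x ∂y - ∂^2 f/∂y ∂x = (4*z) - (4*z) = 0 (equality of mixed partials for smooth f).
Similarly for dx ∧ dz and dy ∧ dz — all coefficients vanish. So d(df) = 0.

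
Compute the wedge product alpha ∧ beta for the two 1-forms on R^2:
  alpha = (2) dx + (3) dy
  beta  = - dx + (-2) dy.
alpha ∧ beta = (-1) dx ∧ dy

Distribute the wedge, using dx_i ∧ dx_j = -dx_j ∧ dx_i and dx_i ∧ dx_i = 0. For each pair (i, j) with i < j, the coefficient of dx_i ∧ dx_j in alpha ∧ beta is (alpha_i * beta_j - alpha_j * beta_i). Collecting: alpha ∧ beta = (-1) dx ∧ dy.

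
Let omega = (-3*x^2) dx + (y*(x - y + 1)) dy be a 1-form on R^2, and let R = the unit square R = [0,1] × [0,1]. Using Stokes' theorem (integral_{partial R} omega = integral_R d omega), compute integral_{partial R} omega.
integral_(partial R) omega = 1/2

Stokes: integral_partial_R omega = integral_R d omega with d omega = (∂Q/∂x - ∂P/∂y) dx ∧ dy.
  ∂Q/∂x = y
  ∂P/∂y = 0
  integrand = ∂Q/∂x - ∂P/∂y = y.
Integrating over R: integral_0^1 integral_0^1 (y) dx dy = 1/2.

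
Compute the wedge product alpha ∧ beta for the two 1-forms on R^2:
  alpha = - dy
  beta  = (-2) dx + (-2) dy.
alpha ∧ beta = (-2) dx ∧ dy

Distribute the wedge, using dx_i ∧ dx_j = -dx_j ∧ dx_i and dx_i ∧ dx_i = 0. For each pair (i, j) with i < j, the coefficient of dx_i ∧ dx_j in alpha ∧ beta is (alpha_i * beta_j - alpha_j * beta_i). Collecting: alpha ∧ beta = (-2) dx ∧ dy.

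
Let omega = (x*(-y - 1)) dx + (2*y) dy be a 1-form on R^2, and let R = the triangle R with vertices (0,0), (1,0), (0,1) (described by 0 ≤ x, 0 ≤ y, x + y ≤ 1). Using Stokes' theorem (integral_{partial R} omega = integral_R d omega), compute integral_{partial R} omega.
integral_(partial R) omega = 1/6

Stokes: integral_partial_R omega = integral_R d omega with d omega = (∂Q/∂x - ∂P/∂y) dx ∧ dy.
  ∂Q/∂x = 0
  ∂P/∂y = -x
  integrand = ∂Q/∂x - ∂P/∂y = x.
Integrating over R: integral_0^1 integral_0^{1-x} (x) dy dx = 1/6.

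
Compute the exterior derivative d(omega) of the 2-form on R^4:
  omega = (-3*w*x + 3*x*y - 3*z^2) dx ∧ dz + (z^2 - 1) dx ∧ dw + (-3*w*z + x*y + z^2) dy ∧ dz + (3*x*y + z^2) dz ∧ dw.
d(omega) = (-3*x + y) dx ∧ dy ∧ dz + (-3*x + 3*y - 2*z) dx ∧ dz ∧ dw + (3*x - 3*z) dy ∧ dz ∧ dw

For a 2-form omega = sum_{i<j} g_{ij} dx_i ∧ dx_j, the exterior derivative is
  d(omega) = sum_{i<j} d(g_{ij}) ∧ dx_i ∧ dx_j = sum_{i<j, k} (∂g_{ij}/∂x_k) dx_k ∧ dx_i ∧ dx_j.
Expand each term, using dx_k ∧ dx_i ∧ dx_j = sgn(permutation) dx_{(a)} ∧ dx_{(b)} ∧ dx_{(c)} with (a < b < c) sorted:
  d(-3*w*x + 3*x*y - 3*z^2) includes (∂/∂y)(-3*w*x + 3*x*y - 3*z^2) dy = (3*x) dy, which multiplied by dx ∧ dz gives (-3*x) dx ∧ dy ∧ dz
  d(-3*w*x + 3*x*y - 3*z^2) includes (∂/∂w)(-3*w*x + 3*x*y - 3*z^2) dw = (-3*x) dw, which multiplied by dx ∧ dz gives (-3*x) dx ∧ dz ∧ dw
  d(z^2 - 1) includes (∂/∂z)(z^2 - 1) dz = (2*z) dz, which multiplied by dx ∧ dw gives (-2*z) dx ∧ dz ∧ dw
  d(-3*w*z + x*y + z^2) includes (∂/∂x)(-3*w*z + x*y + z^2) dx = (y) dx, which multiplied by dy ∧ dz gives (y) dx ∧ dy ∧ dz
  d(-3*w*z + x*y + z^2) includes (∂/∂w)(-3*w*z + x*y + z^2) dw = (-3*z) dw, which multiplied by dy ∧ dz gives (-3*z) dy ∧ dz ∧ dw
  d(3*x*y + z^2) includes (∂/∂x)(3*x*y + z^2) dx = (3*y) dx, which multiplied by dz ∧ dw gives (3*y) dx ∧ dz ∧ dw
  d(3*x*y + z^2) includes (∂/∂y)(3*x*y + z^2) dy = (3*x) dy, which multiplied by dz ∧ dw gives (3*x) dy ∧ dz ∧ dw
Collecting like 3-forms: d(omega) = (-3*x + y) dx ∧ dy ∧ dz + (-3*x + 3*y - 2*z) dx ∧ dz ∧ dw + (3*x - 3*z) dy ∧ dz ∧ dw.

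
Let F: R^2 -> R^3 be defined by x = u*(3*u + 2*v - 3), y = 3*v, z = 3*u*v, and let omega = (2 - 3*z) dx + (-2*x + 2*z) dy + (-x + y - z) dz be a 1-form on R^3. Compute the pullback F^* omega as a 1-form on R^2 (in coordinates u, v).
F^* omega = (-63*u^2*v - 33*u*v^2 + 36*u*v + 12*u + 9*v^2 + 4*v - 6) du + (u*(-9*u^2 - 33*u*v - 9*u + 15*v + 22)) dv

Using F^*(f dg) = (f ∘ F) d(g ∘ F), substitute each coordinate x_i by F_i(u, v) in f_i, and replace dx_i by d F_i = (∂F_i/∂u) du + (∂F_i/∂v) dv.
  For the x component: f_1(F) = -9*u*v + 2; d F_1 = (6*u + 2*v - 3) du + (2*u) dv
  For the y component: f_2(F) = 2*u*(-3*u + v + 3); d F_2 = (0) du + (3) dv
  For the z component: f_3(F) = -3*u^2 - 5*u*v + 3*u + 3*v; d F_3 = (3*v) du + (3*u) dv
Combining and collecting du, dv coefficients:
  coeff of du: -63*u^2*v - 33*u*v^2 + 36*u*v + 12*u + 9*v^2 + 4*v - 6
  coeff of dv: u*(-9*u^2 - 33*u*v - 9*u + 15*v + 22)
F^* omega = (-63*u^2*v - 33*u*v^2 + 36*u*v + 12*u + 9*v^2 + 4*v - 6) du + (u*(-9*u^2 - 33*u*v - 9*u + 15*v + 22)) dv.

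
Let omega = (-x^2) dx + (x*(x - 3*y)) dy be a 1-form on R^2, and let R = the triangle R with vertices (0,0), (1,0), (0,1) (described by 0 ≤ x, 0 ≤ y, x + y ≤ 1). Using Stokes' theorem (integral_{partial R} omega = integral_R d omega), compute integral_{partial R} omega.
integral_(partial R) omega = -1/6

Stokes: integral_partial_R omega = integral_R d omega with d omega = (∂Q/∂x - ∂P/∂y) dx ∧ dy.
  ∂Q/∂x = 2*x - 3*y
  ∂P/∂y = 0
  integrand = ∂Q/∂x - ∂P/∂y = 2*x - 3*y.
Integrating over R: integral_0^1 integral_0^{1-x} (2*x - 3*y) dy dx = -1/6.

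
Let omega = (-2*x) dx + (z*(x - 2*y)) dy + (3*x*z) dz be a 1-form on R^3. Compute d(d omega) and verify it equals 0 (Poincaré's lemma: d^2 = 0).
d(d omega) = 0

Step 1: d omega = sum_{i<j} (∂f_j/∂x_i - ∂f_i/∂x_j) dx_i ∧ dx_j:
  coeff of dx ∧ dy: z
  coeff of dx ∧ dz: 3*z
  coeff of dy ∧ dz: -x + 2*y
Step 2: Apply d again to each 2-form coefficient. The only possible 3-form in R^3 is dx ∧ dy ∧ dz, with coefficient
  ∂(coeff of dy∧dz)/∂x - ∂(coeff of dx∧dz)/∂y + ∂(coeff of dx∧dy)/∂z
  = ∂/∂x (-x + 2*y) - ∂/∂y (3*z) + ∂/∂z (z).
Each of these terms simplifies to sums of mixed partials that cancel in pairs. The result is 0 (by equality of mixed partials for smooth functions — Schwarz / Clairaut).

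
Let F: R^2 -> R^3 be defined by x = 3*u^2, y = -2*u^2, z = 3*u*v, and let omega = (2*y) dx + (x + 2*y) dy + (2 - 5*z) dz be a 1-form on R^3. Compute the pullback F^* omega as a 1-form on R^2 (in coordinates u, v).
F^* omega = (-20*u^3 - 45*u*v^2 + 6*v) du + (3*u*(-15*u*v + 2)) dv

Using F^*(f dg) = (f ∘ F) d(g ∘ F), substitute each coordinate x_i by F_i(u, v) in f_i, and replace dx_i by d F_i = (∂F_i/∂u) du + (∂F_i/∂v) dv.
  For the x component: f_1(F) = -4*u^2; d F_1 = (6*u) du + (0) dv
  For the y component: f_2(F) = -u^2; d F_2 = (-4*u) du + (0) dv
  For the z component: f_3(F) = -15*u*v + 2; d F_3 = (3*v) du + (3*u) dv
Combining and collecting du, dv coefficients:
  coeff of du: -20*u^3 - 45*u*v^2 + 6*v
  coeff of dv: 3*u*(-15*u*v + 2)
F^* omega = (-20*u^3 - 45*u*v^2 + 6*v) du + (3*u*(-15*u*v + 2)) dv.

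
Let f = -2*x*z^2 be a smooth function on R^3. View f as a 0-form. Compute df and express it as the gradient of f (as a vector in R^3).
df = (-2*z^2) dx + (0) dy + (-4*x*z) dz; grad f = (-2*z^2, 0, -4*x*z)

For a 0-form f, d f = (∂f/∂x) dx + (∂f/∂y) dy + (∂f/∂z) dz. The components of the vector representation are exactly the entries of grad f in Cartesian coordinates:
  ∂f/∂x = -2*z^2
  ∂f/∂y = 0
  ∂f/∂z = -4*x*z.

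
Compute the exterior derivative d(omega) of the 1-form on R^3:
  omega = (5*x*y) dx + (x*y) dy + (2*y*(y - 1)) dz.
d(omega) = (-5*x + y) dx ∧ dy + (4*y - 2) dy ∧ dz

For a 1-form omega = sum_i f_i dx_i, the exterior derivative is
  d(omega) = sum_{i < j} (∂f_j/∂x_i - ∂f_i/∂x_j) dx_i ∧ dx_j.
  coefficient of dx ∧ dy: ∂f_2/∂x - ∂f_1/∂y = ∂(x*y)/∂x - ∂(5*x*y)/∂y = -5*x + y
  coefficient of dy ∧ dz: ∂f_3/∂y - ∂f_2/∂z = ∂(2*y*(y - 1))/∂y - ∂(x*y)/∂z = 4*y - 2
Assembling: d(omega) = (-5*x + y) dx ∧ dy + (4*y - 2) dy ∧ dz.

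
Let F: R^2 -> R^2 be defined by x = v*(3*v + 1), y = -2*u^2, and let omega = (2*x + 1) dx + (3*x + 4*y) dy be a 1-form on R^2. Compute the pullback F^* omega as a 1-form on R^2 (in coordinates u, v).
F^* omega = (4*u*(8*u^2 - 9*v^2 - 3*v)) du + (36*v^3 + 18*v^2 + 8*v + 1) dv

Using F^*(f dg) = (f ∘ F) d(g ∘ F), substitute each coordinate x_i by F_i(u, v) in f_i, and replace dx_i by d F_i = (∂F_i/∂u) du + (∂F_i/∂v) dv.
  For the x component: f_1(F) = 6*v^2 + 2*v + 1; d F_1 = (0) du + (6*v + 1) dv
  For the y component: f_2(F) = -8*u^2 + 9*v^2 + 3*v; d F_2 = (-4*u) du + (0) dv
Combining and collecting du, dv coefficients:
  coeff of du: 4*u*(8*u^2 - 9*v^2 - 3*v)
  coeff of dv: 36*v^3 + 18*v^2 + 8*v + 1
F^* omega = (4*u*(8*u^2 - 9*v^2 - 3*v)) du + (36*v^3 + 18*v^2 + 8*v + 1) dv.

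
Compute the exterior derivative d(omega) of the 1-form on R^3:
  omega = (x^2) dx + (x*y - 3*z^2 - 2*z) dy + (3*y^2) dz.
d(omega) = (y) dx ∧ dy + (6*y + 6*z + 2) dy ∧ dz

For a 1-form omega = sum_i f_i dx_i, the exterior derivative is
  d(omega) = sum_{i < j} (∂f_j/∂x_i - ∂f_i/∂x_j) dx_i ∧ dx_j.
  coefficient of dx ∧ dy: ∂f_2/∂x - ∂f_1/∂y = ∂(x*y - 3*z^2 - 2*z)/∂x - ∂(x^2)/∂y = y
  coefficient of dy ∧ dz: ∂f_3/∂y - ∂f_2/∂z = ∂(3*y^2)/∂y - ∂(x*y - 3*z^2 - 2*z)/∂z = 6*y + 6*z + 2
Assembling: d(omega) = (y) dx ∧ dy + (6*y + 6*z + 2) dy ∧ dz.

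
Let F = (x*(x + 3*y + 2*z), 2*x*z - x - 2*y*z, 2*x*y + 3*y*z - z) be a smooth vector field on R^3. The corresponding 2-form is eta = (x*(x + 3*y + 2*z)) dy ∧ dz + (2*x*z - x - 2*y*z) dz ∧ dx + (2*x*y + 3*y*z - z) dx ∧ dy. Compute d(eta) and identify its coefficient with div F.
d(eta) = (2*x + 6*y - 1) dx ∧ dy ∧ dz; div F = 2*x + 6*y - 1

For a 2-form in R^3 of the form above, applying d gives a 3-form with coefficient ∂P/∂x + ∂Q/∂y + ∂R/∂z:
  ∂P/∂x = 2*x + 3*y + 2*z
  ∂Q/∂y = -2*z
  ∂R/∂z = 3*y - 1
Sum = 2*x + 6*y - 1, which is exactly div F.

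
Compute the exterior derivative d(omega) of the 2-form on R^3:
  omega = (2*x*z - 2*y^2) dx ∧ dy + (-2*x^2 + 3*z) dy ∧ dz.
d(omega) = (-2*x) dx ∧ dy ∧ dz

For a 2-form omega = sum_{i<j} g_{ij} dx_i ∧ dx_j, the exterior derivative is
  d(omega) = sum_{i<j} d(g_{ij}) ∧ dx_i ∧ dx_j = sum_{i<j, k} (∂g_{ij}/∂x_k) dx_k ∧ dx_i ∧ dx_j.
Expand each term, using dx_k ∧ dx_i ∧ dx_j = sgn(permutation) dx_{(a)} ∧ dx_{(b)} ∧ dx_{(c)} with (a < b < c) sorted:
  d(2*x*z - 2*y^2) includes (∂/∂z)(2*x*z - 2*y^2) dz = (2*x) dz, which multiplied by dx ∧ dy gives (2*x) dx ∧ dy ∧ dz
  d(-2*x^2 + 3*z) includes (∂/∂x)(-2*x^2 + 3*z) dx = (-4*x) dx, which multiplied by dy ∧ dz gives (-4*x) dx ∧ dy ∧ dz
Collecting like 3-forms: d(omega) = (-2*x) dx ∧ dy ∧ dz.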